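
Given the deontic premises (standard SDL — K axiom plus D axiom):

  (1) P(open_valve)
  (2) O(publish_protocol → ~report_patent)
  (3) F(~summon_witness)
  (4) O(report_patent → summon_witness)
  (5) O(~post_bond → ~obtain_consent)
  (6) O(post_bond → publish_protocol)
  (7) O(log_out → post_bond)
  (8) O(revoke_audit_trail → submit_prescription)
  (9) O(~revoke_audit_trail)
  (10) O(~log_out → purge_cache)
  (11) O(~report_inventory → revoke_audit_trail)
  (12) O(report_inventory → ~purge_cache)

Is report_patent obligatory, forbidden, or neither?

From premise 9 we have O(~revoke_audit_trail).
Premise 11, O(~report_inventory → revoke_audit_trail), contraposes to O(~revoke_audit_trail → report_inventory); with O(~revoke_audit_trail) we get O(report_inventory).
From O(report_inventory) and premise 12, O(report_inventory → ~purge_cache), we obtain O(~purge_cache).
Premise 10 is O(~log_out → purge_cache); contrapositively O(~purge_cache → log_out). Since O(~purge_cache) holds, K gives O(log_out).
Premise 7 is O(log_out → post_bond); since O(log_out), deontic closure gives O(post_bond).
From O(post_bond) and premise 6, O(post_bond → publish_protocol), we obtain O(publish_protocol).
Applying K to premise 2 (O(publish_protocol → ~report_patent)) and O(publish_protocol) yields O(~report_patent).
Premises 1, 3, 4, 5, 8 do not contribute to this derivation.
Thus O(~report_patent), which is F(report_patent): report_patent is forbidden.

Forbidden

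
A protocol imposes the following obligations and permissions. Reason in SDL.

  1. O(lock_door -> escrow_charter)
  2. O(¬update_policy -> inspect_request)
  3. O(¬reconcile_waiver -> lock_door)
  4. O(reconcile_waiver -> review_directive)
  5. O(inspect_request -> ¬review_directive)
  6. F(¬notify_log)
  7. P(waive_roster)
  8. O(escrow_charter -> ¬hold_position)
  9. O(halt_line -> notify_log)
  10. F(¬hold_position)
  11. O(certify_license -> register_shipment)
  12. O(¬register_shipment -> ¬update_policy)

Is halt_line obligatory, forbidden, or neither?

Premise 9 is O(halt_line -> notify_log); even if O(notify_log) held, inferring O(halt_line) would be affirming the consequent — invalid.
No premise or chain of K-axiom applications forces O(halt_line), and none forces O(¬halt_line). So halt_line is neither obligatory nor forbidden under these norms.

Neither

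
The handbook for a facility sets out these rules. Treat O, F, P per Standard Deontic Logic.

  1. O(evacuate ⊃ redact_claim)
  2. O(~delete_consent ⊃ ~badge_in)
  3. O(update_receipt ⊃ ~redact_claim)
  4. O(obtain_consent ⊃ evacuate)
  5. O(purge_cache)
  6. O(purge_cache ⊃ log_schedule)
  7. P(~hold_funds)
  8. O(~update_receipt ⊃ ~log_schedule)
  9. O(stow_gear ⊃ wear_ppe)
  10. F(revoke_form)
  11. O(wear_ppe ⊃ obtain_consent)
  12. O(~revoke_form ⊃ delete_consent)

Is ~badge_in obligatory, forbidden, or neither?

Neither

Premise 2 is O(~delete_consent ⊃ ~badge_in), but O(~delete_consent) is not derivable from the premises, so it does not yield O(~badge_in).
No premise or chain of K-axiom applications forces O(~badge_in), and none forces O(badge_in). So ~badge_in is neither obligatory nor forbidden under these norms.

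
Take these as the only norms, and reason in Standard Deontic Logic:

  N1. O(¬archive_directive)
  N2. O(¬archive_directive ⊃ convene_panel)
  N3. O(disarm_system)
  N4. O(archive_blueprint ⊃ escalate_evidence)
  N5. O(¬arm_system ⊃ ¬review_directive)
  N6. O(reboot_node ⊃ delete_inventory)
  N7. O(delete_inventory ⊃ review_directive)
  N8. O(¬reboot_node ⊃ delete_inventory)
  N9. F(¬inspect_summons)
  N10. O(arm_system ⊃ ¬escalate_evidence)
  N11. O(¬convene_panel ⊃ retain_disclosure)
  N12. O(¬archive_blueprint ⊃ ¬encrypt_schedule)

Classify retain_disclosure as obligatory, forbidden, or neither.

Premise 11 is O(¬convene_panel ⊃ retain_disclosure), but O(¬convene_panel) is not derivable from the premises, so it does not yield O(retain_disclosure).
No premise or chain of K-axiom applications forces O(retain_disclosure), and none forces O(¬retain_disclosure). So retain_disclosure is neither obligatory nor forbidden under these norms.

Neither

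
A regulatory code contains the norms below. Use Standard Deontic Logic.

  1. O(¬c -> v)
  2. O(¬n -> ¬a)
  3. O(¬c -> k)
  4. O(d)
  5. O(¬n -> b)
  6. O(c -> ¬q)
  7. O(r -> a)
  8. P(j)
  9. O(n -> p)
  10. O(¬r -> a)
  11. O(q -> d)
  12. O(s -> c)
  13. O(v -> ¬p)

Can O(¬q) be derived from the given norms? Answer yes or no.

Yes

Premises 7 and 10 cover both cases: O(r -> a) and O(¬r -> a). Since r ∨ ¬r is a tautology, O(a) follows.
Premise 2, O(¬n -> ¬a), contraposes to O(a -> n); with O(a) we get O(n).
With premise 9, O(n -> p), the K-axiom yields O(p).
Premise 13 is O(v -> ¬p); contrapositively O(p -> ¬v). Since O(p) holds, K gives O(¬v).
Premise 1, O(¬c -> v), contraposes to O(¬v -> c); with O(¬v) we get O(c).
Premise 6 is O(c -> ¬q); since O(c), deontic closure gives O(¬q).
Premises 3, 4, 5, 8, 11, 12 do not contribute to this derivation.
So O(¬q) follows.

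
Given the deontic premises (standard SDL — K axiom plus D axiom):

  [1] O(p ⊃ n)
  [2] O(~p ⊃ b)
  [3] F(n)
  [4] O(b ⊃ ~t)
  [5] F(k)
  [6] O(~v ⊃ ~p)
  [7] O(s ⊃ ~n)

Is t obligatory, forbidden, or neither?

Forbidden

Premise 3, F(n), is equivalent to O(~n).
Premise 1, O(p ⊃ n), contraposes to O(~n ⊃ ~p); with O(~n) we get O(~p).
Applying K to premise 2 (O(~p ⊃ b)) and O(~p) yields O(b).
With premise 4, O(b ⊃ ~t), the K-axiom yields O(~t).
Premises 5, 6, 7 do not contribute to this derivation.
Thus O(~t), which is F(t): t is forbidden.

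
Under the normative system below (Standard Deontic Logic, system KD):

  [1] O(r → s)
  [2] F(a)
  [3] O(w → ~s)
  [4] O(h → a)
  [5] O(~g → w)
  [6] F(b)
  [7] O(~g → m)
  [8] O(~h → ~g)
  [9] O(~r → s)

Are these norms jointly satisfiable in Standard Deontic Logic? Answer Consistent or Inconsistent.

By case analysis on ~r: premise 9 gives O(~r → s) and premise 1 gives O(r → s), so O(s) either way.
The contrapositive of premise 3 (O(w → ~s)) is O(s → ~w), and O(s) is already established, so O(~w).
Premise 5 is O(~g → w); contrapositively O(~w → g). Since O(~w) holds, K gives O(g).
The contrapositive of premise 8 (O(~h → ~g)) is O(g → h), and O(g) is already established, so O(h).
Applying K to premise 4 (O(h → a)) and O(h) yields O(a).
Yet premise 2 is F(a), i.e. O(~a).
We now have both O(a) and O(~a) — a is simultaneously obligatory and forbidden, violating the D-axiom.

Inconsistent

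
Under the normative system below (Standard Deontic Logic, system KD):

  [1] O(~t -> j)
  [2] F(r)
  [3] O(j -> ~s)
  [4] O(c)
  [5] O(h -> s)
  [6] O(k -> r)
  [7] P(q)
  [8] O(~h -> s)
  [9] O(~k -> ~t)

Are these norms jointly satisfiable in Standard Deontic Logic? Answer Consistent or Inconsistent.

Inconsistent

Premises 5 and 8 are O(h -> s) and O(~h -> s); every ideal world satisfies h or ~h, so in either case s holds — hence O(s).
The contrapositive of premise 3 (O(j -> ~s)) is O(s -> ~j), and O(s) is already established, so O(~j).
Premise 1, O(~t -> j), contraposes to O(~j -> t); with O(~j) we get O(t).
Premise 9 is O(~k -> ~t); contrapositively O(t -> k). Since O(t) holds, K gives O(k).
Premise 6 is O(k -> r); since O(k), deontic closure gives O(r).
However, F(r) at premise 2 amounts to O(~r).
We now have both O(r) and O(~r) — r is simultaneously obligatory and forbidden, violating the D-axiom.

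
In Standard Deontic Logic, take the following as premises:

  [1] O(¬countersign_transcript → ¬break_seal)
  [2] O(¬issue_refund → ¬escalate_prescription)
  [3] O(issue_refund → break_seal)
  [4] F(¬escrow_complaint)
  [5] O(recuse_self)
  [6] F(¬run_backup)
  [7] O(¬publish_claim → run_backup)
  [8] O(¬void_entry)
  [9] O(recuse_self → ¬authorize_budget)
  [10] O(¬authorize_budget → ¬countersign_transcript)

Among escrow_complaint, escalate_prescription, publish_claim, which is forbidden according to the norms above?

Premise 5 gives O(recuse_self).
Premise 9 is O(recuse_self → ¬authorize_budget); since O(recuse_self), deontic closure gives O(¬authorize_budget).
From O(¬authorize_budget) and premise 10, O(¬authorize_budget → ¬countersign_transcript), we obtain O(¬countersign_transcript).
Premise 1 is O(¬countersign_transcript → ¬break_seal); since O(¬countersign_transcript), deontic closure gives O(¬break_seal).
The contrapositive of premise 3 (O(issue_refund → break_seal)) is O(¬break_seal → ¬issue_refund), and O(¬break_seal) is already established, so O(¬issue_refund).
With premise 2, O(¬issue_refund → ¬escalate_prescription), the K-axiom yields O(¬escalate_prescription).
So O(¬escalate_prescription) holds, i.e. escalate_prescription is forbidden. None of the other listed options is forbidden under the premises.

escalate_prescription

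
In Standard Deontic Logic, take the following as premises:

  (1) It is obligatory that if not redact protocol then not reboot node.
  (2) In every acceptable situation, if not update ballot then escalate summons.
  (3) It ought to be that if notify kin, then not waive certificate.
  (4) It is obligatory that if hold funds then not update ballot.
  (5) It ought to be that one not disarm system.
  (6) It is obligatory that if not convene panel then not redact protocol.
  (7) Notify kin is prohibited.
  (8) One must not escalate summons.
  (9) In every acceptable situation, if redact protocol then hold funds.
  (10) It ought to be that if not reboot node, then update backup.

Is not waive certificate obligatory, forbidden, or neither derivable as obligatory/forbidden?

Neither

Premise 3 is O(notify_kin → ¬waive_certificate), but O(notify_kin) is not derivable from the premises, so it does not yield O(¬waive_certificate).
No premise or chain of K-axiom applications forces O(¬waive_certificate), and none forces O(waive_certificate). So ¬waive_certificate is neither obligatory nor forbidden under these norms.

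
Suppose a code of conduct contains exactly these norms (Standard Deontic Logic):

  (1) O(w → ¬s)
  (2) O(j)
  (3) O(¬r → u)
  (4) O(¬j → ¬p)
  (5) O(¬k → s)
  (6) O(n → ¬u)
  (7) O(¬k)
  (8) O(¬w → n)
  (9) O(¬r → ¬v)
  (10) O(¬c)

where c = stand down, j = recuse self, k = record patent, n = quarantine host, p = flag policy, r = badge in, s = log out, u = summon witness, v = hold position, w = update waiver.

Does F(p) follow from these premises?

Premise 4 is O(¬j → ¬p), but O(¬j) is not derivable from the premises, so it does not yield O(¬p).
No other premise forces O(¬p). An ideal world satisfying every premise can still have p true, so F(p) is not derivable.

No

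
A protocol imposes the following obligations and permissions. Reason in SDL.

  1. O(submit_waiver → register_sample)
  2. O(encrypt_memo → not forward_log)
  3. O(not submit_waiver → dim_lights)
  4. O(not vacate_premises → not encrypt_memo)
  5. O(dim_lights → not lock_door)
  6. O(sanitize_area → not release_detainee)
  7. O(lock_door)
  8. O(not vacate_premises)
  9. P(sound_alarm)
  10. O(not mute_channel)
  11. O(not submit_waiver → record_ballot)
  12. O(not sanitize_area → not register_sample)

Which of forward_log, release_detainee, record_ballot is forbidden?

release_detainee

Premise 7 states O(lock_door) outright.
The contrapositive of premise 5 (O(dim_lights → not lock_door)) is O(lock_door → not dim_lights), and O(lock_door) is already established, so O(not dim_lights).
The contrapositive of premise 3 (O(not submit_waiver → dim_lights)) is O(not dim_lights → submit_waiver), and O(not dim_lights) is already established, so O(submit_waiver).
Applying K to premise 1 (O(submit_waiver → register_sample)) and O(submit_waiver) yields O(register_sample).
Premise 12, O(not sanitize_area → not register_sample), contraposes to O(register_sample → sanitize_area); with O(register_sample) we get O(sanitize_area).
From O(sanitize_area) and premise 6, O(sanitize_area → not release_detainee), we obtain O(not release_detainee).
So O(not release_detainee) holds, i.e. release_detainee is forbidden. None of the other listed options is forbidden under the premises.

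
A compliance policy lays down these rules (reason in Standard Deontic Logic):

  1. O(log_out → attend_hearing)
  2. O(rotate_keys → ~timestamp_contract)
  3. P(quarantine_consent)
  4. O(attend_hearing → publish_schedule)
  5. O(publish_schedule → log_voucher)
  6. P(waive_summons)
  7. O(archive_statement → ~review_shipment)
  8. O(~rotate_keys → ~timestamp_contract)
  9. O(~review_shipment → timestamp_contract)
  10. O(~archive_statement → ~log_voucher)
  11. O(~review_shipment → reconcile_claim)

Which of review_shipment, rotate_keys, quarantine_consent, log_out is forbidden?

By case analysis on ~rotate_keys: premise 8 gives O(~rotate_keys → ~timestamp_contract) and premise 2 gives O(rotate_keys → ~timestamp_contract), so O(~timestamp_contract) either way.
Premise 9 is O(~review_shipment → timestamp_contract); contrapositively O(~timestamp_contract → review_shipment). Since O(~timestamp_contract) holds, K gives O(review_shipment).
Premise 7, O(archive_statement → ~review_shipment), contraposes to O(review_shipment → ~archive_statement); with O(review_shipment) we get O(~archive_statement).
From O(~archive_statement) and premise 10, O(~archive_statement → ~log_voucher), we obtain O(~log_voucher).
Premise 5 is O(publish_schedule → log_voucher); contrapositively O(~log_voucher → ~publish_schedule). Since O(~log_voucher) holds, K gives O(~publish_schedule).
The contrapositive of premise 4 (O(attend_hearing → publish_schedule)) is O(~publish_schedule → ~attend_hearing), and O(~publish_schedule) is already established, so O(~attend_hearing).
Premise 1 is O(log_out → attend_hearing); contrapositively O(~attend_hearing → ~log_out). Since O(~attend_hearing) holds, K gives O(~log_out).
So O(~log_out) holds, i.e. log_out is forbidden. None of the other listed options is forbidden under the premises.

log_out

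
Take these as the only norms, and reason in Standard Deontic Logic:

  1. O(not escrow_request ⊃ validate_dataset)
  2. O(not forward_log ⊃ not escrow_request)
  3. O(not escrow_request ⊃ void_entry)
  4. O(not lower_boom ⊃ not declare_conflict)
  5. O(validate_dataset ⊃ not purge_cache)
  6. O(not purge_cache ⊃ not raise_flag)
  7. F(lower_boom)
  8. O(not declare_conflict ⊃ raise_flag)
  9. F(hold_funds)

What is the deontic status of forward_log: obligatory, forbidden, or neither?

Obligatory

F(lower_boom) at premise 7 means O(not lower_boom).
Premise 4 is O(not lower_boom ⊃ not declare_conflict); since O(not lower_boom), deontic closure gives O(not declare_conflict).
Premise 8 is O(not declare_conflict ⊃ raise_flag); since O(not declare_conflict), deontic closure gives O(raise_flag).
Premise 6, O(not purge_cache ⊃ not raise_flag), contraposes to O(raise_flag ⊃ purge_cache); with O(raise_flag) we get O(purge_cache).
Premise 5 is O(validate_dataset ⊃ not purge_cache); contrapositively O(purge_cache ⊃ not validate_dataset). Since O(purge_cache) holds, K gives O(not validate_dataset).
Premise 1, O(not escrow_request ⊃ validate_dataset), contraposes to O(not validate_dataset ⊃ escrow_request); with O(not validate_dataset) we get O(escrow_request).
Premise 2, O(not forward_log ⊃ not escrow_request), contraposes to O(escrow_request ⊃ forward_log); with O(escrow_request) we get O(forward_log).
Premises 3, 9 do not contribute to this derivation.
Hence forward_log is obligatory.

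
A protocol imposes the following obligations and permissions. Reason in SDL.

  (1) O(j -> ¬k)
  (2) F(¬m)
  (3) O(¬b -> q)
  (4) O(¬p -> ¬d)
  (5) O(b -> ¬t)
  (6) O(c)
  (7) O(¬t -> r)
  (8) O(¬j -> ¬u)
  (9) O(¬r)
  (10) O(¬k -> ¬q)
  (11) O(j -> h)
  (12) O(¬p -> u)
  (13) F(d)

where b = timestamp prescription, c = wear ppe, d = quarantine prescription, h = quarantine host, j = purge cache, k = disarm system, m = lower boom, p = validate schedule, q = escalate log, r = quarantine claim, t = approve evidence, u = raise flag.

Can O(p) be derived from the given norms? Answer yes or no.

Yes

From premise 9 we have O(¬r).
Premise 7, O(¬t -> r), contraposes to O(¬r -> t); with O(¬r) we get O(t).
The contrapositive of premise 5 (O(b -> ¬t)) is O(t -> ¬b), and O(t) is already established, so O(¬b).
From O(¬b) and premise 3, O(¬b -> q), we obtain O(q).
Premise 10, O(¬k -> ¬q), contraposes to O(q -> k); with O(q) we get O(k).
Premise 1 is O(j -> ¬k); contrapositively O(k -> ¬j). Since O(k) holds, K gives O(¬j).
From O(¬j) and premise 8, O(¬j -> ¬u), we obtain O(¬u).
Premise 12, O(¬p -> u), contraposes to O(¬u -> p); with O(¬u) we get O(p).
Premises 2, 4, 6, 11, 13 do not contribute to this derivation.
So O(p) follows.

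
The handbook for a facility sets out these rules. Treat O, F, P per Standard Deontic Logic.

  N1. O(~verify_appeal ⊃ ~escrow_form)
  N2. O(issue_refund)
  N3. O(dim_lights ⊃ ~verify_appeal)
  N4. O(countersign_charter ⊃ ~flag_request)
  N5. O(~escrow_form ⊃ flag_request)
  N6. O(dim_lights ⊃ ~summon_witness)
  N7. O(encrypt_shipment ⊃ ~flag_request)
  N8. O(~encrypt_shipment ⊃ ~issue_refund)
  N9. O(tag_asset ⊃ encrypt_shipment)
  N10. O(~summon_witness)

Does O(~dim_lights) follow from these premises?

Yes

Premise 2 states O(issue_refund) outright.
Premise 8 is O(~encrypt_shipment ⊃ ~issue_refund); contrapositively O(issue_refund ⊃ encrypt_shipment). Since O(issue_refund) holds, K gives O(encrypt_shipment).
With premise 7, O(encrypt_shipment ⊃ ~flag_request), the K-axiom yields O(~flag_request).
Premise 5, O(~escrow_form ⊃ flag_request), contraposes to O(~flag_request ⊃ escrow_form); with O(~flag_request) we get O(escrow_form).
The contrapositive of premise 1 (O(~verify_appeal ⊃ ~escrow_form)) is O(escrow_form ⊃ verify_appeal), and O(escrow_form) is already established, so O(verify_appeal).
The contrapositive of premise 3 (O(dim_lights ⊃ ~verify_appeal)) is O(verify_appeal ⊃ ~dim_lights), and O(verify_appeal) is already established, so O(~dim_lights).
Premises 4, 6, 9, 10 do not contribute to this derivation.
So O(~dim_lights) follows.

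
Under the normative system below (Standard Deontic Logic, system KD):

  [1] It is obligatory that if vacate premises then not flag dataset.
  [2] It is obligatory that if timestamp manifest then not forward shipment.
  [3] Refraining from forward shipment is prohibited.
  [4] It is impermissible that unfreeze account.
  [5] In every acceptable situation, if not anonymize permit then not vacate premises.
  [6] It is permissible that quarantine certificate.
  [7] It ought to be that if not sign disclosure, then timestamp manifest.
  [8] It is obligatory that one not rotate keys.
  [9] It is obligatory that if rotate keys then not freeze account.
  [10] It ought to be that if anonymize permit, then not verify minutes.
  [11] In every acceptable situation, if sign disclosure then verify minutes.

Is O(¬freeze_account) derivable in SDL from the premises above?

Premise 9 is O(rotate_keys → ¬freeze_account), but O(rotate_keys) is not derivable from the premises, so it does not yield O(¬freeze_account).
No other premise forces O(¬freeze_account). An ideal world satisfying every premise can still have ¬freeze_account false, so O(¬freeze_account) is not derivable.

No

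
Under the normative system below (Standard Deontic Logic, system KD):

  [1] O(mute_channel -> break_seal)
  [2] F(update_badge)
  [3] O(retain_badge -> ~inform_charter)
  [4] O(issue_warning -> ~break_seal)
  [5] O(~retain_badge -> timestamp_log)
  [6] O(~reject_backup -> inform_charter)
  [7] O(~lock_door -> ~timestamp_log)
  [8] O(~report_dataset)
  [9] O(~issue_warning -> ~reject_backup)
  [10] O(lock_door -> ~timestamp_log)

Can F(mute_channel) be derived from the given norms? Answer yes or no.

Yes

Premises 7 and 10 cover both cases: O(~lock_door -> ~timestamp_log) and O(lock_door -> ~timestamp_log). Since ~lock_door ∨ lock_door is a tautology, O(~timestamp_log) follows.
Premise 5 is O(~retain_badge -> timestamp_log); contrapositively O(~timestamp_log -> retain_badge). Since O(~timestamp_log) holds, K gives O(retain_badge).
From O(retain_badge) and premise 3, O(retain_badge -> ~inform_charter), we obtain O(~inform_charter).
Premise 6, O(~reject_backup -> inform_charter), contraposes to O(~inform_charter -> reject_backup); with O(~inform_charter) we get O(reject_backup).
Premise 9 is O(~issue_warning -> ~reject_backup); contrapositively O(reject_backup -> issue_warning). Since O(reject_backup) holds, K gives O(issue_warning).
With premise 4, O(issue_warning -> ~break_seal), the K-axiom yields O(~break_seal).
Premise 1 is O(mute_channel -> break_seal); contrapositively O(~break_seal -> ~mute_channel). Since O(~break_seal) holds, K gives O(~mute_channel).
Premises 2, 8 do not contribute to this derivation.
So O(~mute_channel) holds, i.e. F(mute_channel). The claim follows.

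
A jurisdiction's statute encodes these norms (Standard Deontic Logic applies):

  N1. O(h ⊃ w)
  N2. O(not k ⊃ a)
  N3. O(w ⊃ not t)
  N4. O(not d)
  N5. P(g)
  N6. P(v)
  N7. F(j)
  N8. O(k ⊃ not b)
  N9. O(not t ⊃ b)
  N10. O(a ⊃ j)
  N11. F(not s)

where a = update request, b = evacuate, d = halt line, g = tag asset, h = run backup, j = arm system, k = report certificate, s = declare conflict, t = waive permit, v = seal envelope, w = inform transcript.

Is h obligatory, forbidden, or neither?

Forbidden

F(j) at premise 7 means O(not j).
The contrapositive of premise 10 (O(a ⊃ j)) is O(not j ⊃ not a), and O(not j) is already established, so O(not a).
Premise 2, O(not k ⊃ a), contraposes to O(not a ⊃ k); with O(not a) we get O(k).
With premise 8, O(k ⊃ not b), the K-axiom yields O(not b).
The contrapositive of premise 9 (O(not t ⊃ b)) is O(not b ⊃ t), and O(not b) is already established, so O(t).
Premise 3, O(w ⊃ not t), contraposes to O(t ⊃ not w); with O(t) we get O(not w).
The contrapositive of premise 1 (O(h ⊃ w)) is O(not w ⊃ not h), and O(not w) is already established, so O(not h).
Premises 4, 5, 6, 11 do not contribute to this derivation.
Thus O(not h), which is F(h): h is forbidden.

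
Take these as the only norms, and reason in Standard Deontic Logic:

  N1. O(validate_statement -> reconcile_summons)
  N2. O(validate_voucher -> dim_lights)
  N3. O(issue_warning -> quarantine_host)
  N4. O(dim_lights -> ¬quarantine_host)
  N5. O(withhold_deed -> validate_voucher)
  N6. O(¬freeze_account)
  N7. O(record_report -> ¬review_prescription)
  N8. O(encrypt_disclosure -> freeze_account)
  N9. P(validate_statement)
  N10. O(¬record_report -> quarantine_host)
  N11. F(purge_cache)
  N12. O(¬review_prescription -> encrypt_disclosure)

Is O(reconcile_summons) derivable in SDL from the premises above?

Premise 1 is O(validate_statement -> reconcile_summons), but O(validate_statement) is not derivable from the premises (the permission P(validate_statement) asserts only ¬O(¬validate_statement), not O(validate_statement)), so it does not yield O(reconcile_summons).
No other premise forces O(reconcile_summons). An ideal world satisfying every premise can still have reconcile_summons false, so O(reconcile_summons) is not derivable.

No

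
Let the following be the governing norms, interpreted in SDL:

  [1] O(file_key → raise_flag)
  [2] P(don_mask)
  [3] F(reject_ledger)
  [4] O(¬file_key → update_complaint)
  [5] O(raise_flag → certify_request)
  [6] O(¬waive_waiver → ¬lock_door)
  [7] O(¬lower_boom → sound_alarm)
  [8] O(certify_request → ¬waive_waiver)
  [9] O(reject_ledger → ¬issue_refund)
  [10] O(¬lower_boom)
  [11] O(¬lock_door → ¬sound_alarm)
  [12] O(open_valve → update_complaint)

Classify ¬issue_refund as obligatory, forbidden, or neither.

Premise 9 is O(reject_ledger → ¬issue_refund), but O(reject_ledger) is not derivable from the premises, so it does not yield O(¬issue_refund).
No premise or chain of K-axiom applications forces O(¬issue_refund), and none forces O(issue_refund). So ¬issue_refund is neither obligatory nor forbidden under these norms.

Neither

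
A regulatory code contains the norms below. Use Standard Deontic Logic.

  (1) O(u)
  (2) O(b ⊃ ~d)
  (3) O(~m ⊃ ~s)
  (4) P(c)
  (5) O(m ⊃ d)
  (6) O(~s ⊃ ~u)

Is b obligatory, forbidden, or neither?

Premise 1 states O(u) outright.
Premise 6 is O(~s ⊃ ~u); contrapositively O(u ⊃ s). Since O(u) holds, K gives O(s).
Premise 3, O(~m ⊃ ~s), contraposes to O(s ⊃ m); with O(s) we get O(m).
From O(m) and premise 5, O(m ⊃ d), we obtain O(d).
Premise 2, O(b ⊃ ~d), contraposes to O(d ⊃ ~b); with O(d) we get O(~b).
Premise 4 does not contribute to this derivation.
Thus O(~b), which is F(b): b is forbidden.

Forbidden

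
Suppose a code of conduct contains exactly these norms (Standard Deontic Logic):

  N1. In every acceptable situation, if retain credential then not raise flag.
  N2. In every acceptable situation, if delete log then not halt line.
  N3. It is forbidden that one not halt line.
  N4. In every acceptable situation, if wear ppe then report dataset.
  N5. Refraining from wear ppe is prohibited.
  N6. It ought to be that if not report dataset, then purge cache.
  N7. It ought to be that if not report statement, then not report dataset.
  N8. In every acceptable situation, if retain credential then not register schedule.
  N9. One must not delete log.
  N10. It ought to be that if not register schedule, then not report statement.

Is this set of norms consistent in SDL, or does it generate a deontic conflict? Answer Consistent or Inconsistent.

Consistent

Premise 2 is O(delete_log → ¬halt_line), but O(delete_log) is not derivable from the premises, so it does not yield O(¬halt_line).
So O(¬halt_line) is not derivable, and the apparent clash with O(halt_line) does not arise.
A world satisfying every obligation exists (e.g. delete_log=false, halt_line=true, purge_cache=false, raise_flag=false, register_schedule=true, report_dataset=true, report_statement=true, retain_credential=false, wear_ppe=true); no atom is both obligatory and forbidden, so the set is consistent.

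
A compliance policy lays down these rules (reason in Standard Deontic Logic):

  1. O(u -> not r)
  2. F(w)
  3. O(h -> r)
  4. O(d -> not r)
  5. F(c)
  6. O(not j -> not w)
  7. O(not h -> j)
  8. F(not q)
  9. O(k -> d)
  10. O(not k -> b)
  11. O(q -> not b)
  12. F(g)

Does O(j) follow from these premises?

Premise 8, F(not q), is equivalent to O(q).
Premise 11 is O(q -> not b); since O(q), deontic closure gives O(not b).
The contrapositive of premise 10 (O(not k -> b)) is O(not b -> k), and O(not b) is already established, so O(k).
With premise 9, O(k -> d), the K-axiom yields O(d).
Applying K to premise 4 (O(d -> not r)) and O(d) yields O(not r).
Premise 3, O(h -> r), contraposes to O(not r -> not h); with O(not r) we get O(not h).
Applying K to premise 7 (O(not h -> j)) and O(not h) yields O(j).
Premises 1, 2, 5, 6, 12 do not contribute to this derivation.
So O(j) follows.

Yes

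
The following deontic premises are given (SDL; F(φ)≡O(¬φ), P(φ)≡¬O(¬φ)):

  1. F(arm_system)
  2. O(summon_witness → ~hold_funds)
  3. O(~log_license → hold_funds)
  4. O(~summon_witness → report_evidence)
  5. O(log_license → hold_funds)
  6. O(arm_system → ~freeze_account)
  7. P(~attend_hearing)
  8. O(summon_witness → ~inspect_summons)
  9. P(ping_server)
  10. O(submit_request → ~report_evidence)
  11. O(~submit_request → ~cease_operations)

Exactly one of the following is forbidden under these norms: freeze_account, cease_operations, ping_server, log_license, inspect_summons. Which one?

cease_operations

Premises 3 and 5 cover both cases: O(~log_license → hold_funds) and O(log_license → hold_funds). Since ~log_license ∨ log_license is a tautology, O(hold_funds) follows.
The contrapositive of premise 2 (O(summon_witness → ~hold_funds)) is O(hold_funds → ~summon_witness), and O(hold_funds) is already established, so O(~summon_witness).
Applying K to premise 4 (O(~summon_witness → report_evidence)) and O(~summon_witness) yields O(report_evidence).
Premise 10 is O(submit_request → ~report_evidence); contrapositively O(report_evidence → ~submit_request). Since O(report_evidence) holds, K gives O(~submit_request).
From O(~submit_request) and premise 11, O(~submit_request → ~cease_operations), we obtain O(~cease_operations).
So O(~cease_operations) holds, i.e. cease_operations is forbidden. None of the other listed options is forbidden under the premises.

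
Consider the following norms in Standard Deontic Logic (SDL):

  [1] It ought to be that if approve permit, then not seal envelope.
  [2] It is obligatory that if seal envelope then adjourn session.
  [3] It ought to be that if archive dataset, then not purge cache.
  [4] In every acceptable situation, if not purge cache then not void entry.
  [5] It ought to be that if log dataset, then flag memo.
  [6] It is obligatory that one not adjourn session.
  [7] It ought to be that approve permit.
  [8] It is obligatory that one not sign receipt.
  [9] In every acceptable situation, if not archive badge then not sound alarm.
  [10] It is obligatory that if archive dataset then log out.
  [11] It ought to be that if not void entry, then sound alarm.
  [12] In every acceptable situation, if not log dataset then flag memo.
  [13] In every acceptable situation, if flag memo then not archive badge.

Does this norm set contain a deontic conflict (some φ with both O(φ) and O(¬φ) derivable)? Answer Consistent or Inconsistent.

Premise 2 is O(seal_envelope → adjourn_session), but O(seal_envelope) is not derivable from the premises, so it does not yield O(adjourn_session).
So O(adjourn_session) is not derivable, and the apparent clash with O(¬adjourn_session) does not arise.
A world satisfying every obligation exists (e.g. adjourn_session=false, approve_permit=true, archive_badge=false, archive_dataset=false, flag_memo=true, log_dataset=false, log_out=false, purge_cache=true, seal_envelope=false, sign_receipt=false, sound_alarm=false, void_entry=true); no atom is both obligatory and forbidden, so the set is consistent.

Consistent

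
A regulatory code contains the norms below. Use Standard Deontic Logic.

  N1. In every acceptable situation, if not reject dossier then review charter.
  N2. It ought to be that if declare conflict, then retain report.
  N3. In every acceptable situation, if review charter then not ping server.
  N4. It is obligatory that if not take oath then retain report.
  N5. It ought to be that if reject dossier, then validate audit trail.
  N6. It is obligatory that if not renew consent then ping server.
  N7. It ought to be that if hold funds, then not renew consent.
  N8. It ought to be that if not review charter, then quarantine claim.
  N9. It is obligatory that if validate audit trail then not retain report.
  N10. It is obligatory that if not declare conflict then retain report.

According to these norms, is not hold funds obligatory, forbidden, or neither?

Obligatory

Premises 2 and 10 are O(declare_conflict → retain_report) and O(¬declare_conflict → retain_report); every ideal world satisfies declare_conflict or ¬declare_conflict, so in either case retain_report holds — hence O(retain_report).
The contrapositive of premise 9 (O(validate_audit_trail → ¬retain_report)) is O(retain_report → ¬validate_audit_trail), and O(retain_report) is already established, so O(¬validate_audit_trail).
Premise 5 is O(reject_dossier → validate_audit_trail); contrapositively O(¬validate_audit_trail → ¬reject_dossier). Since O(¬validate_audit_trail) holds, K gives O(¬reject_dossier).
From O(¬reject_dossier) and premise 1, O(¬reject_dossier → review_charter), we obtain O(review_charter).
From O(review_charter) and premise 3, O(review_charter → ¬ping_server), we obtain O(¬ping_server).
Premise 6, O(¬renew_consent → ping_server), contraposes to O(¬ping_server → renew_consent); with O(¬ping_server) we get O(renew_consent).
Premise 7 is O(hold_funds → ¬renew_consent); contrapositively O(renew_consent → ¬hold_funds). Since O(renew_consent) holds, K gives O(¬hold_funds).
Premises 4, 8 do not contribute to this derivation.
Hence ¬hold_funds is obligatory.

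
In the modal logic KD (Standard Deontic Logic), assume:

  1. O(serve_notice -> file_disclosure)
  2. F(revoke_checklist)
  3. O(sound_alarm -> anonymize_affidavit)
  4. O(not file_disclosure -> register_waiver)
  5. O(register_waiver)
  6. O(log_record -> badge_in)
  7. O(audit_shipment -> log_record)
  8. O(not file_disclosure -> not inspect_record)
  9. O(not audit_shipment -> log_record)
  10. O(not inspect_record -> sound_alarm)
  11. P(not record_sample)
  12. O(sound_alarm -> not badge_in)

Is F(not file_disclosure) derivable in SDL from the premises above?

Yes

Premises 7 and 9 cover both cases: O(audit_shipment -> log_record) and O(not audit_shipment -> log_record). Since audit_shipment ∨ not audit_shipment is a tautology, O(log_record) follows.
With premise 6, O(log_record -> badge_in), the K-axiom yields O(badge_in).
Premise 12 is O(sound_alarm -> not badge_in); contrapositively O(badge_in -> not sound_alarm). Since O(badge_in) holds, K gives O(not sound_alarm).
Premise 10 is O(not inspect_record -> sound_alarm); contrapositively O(not sound_alarm -> inspect_record). Since O(not sound_alarm) holds, K gives O(inspect_record).
Premise 8 is O(not file_disclosure -> not inspect_record); contrapositively O(inspect_record -> file_disclosure). Since O(inspect_record) holds, K gives O(file_disclosure).
Premises 1, 2, 3, 4, 5, 11 do not contribute to this derivation.
So O(file_disclosure) holds, i.e. F(not file_disclosure). The claim follows.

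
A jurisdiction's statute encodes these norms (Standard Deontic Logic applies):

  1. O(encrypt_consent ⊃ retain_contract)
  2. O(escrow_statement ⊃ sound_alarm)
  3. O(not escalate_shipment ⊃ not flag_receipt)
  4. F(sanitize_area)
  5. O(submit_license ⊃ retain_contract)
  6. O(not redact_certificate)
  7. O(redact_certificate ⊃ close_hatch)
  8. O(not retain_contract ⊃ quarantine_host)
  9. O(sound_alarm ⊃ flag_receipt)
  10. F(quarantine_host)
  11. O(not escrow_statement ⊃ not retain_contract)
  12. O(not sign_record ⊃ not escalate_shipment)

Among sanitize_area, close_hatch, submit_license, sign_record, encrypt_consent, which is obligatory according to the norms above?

F(quarantine_host) at premise 10 means O(not quarantine_host).
Premise 8, O(not retain_contract ⊃ quarantine_host), contraposes to O(not quarantine_host ⊃ retain_contract); with O(not quarantine_host) we get O(retain_contract).
Premise 11 is O(not escrow_statement ⊃ not retain_contract); contrapositively O(retain_contract ⊃ escrow_statement). Since O(retain_contract) holds, K gives O(escrow_statement).
Premise 2 is O(escrow_statement ⊃ sound_alarm); since O(escrow_statement), deontic closure gives O(sound_alarm).
Premise 9 is O(sound_alarm ⊃ flag_receipt); since O(sound_alarm), deontic closure gives O(flag_receipt).
Premise 3 is O(not escalate_shipment ⊃ not flag_receipt); contrapositively O(flag_receipt ⊃ escalate_shipment). Since O(flag_receipt) holds, K gives O(escalate_shipment).
Premise 12 is O(not sign_record ⊃ not escalate_shipment); contrapositively O(escalate_shipment ⊃ sign_record). Since O(escalate_shipment) holds, K gives O(sign_record).
So O(sign_record) holds — sign_record is obligatory. None of the other listed options is made obligatory by any chain of premises.

sign_record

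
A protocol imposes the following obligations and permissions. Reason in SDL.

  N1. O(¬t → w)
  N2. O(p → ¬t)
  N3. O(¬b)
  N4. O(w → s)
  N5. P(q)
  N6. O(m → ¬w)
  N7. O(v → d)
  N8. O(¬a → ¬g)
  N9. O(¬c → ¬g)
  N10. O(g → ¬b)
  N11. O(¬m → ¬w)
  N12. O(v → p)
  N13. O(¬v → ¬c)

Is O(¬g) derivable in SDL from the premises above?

Yes

By case analysis on m: premise 6 gives O(m → ¬w) and premise 11 gives O(¬m → ¬w), so O(¬w) either way.
Premise 1 is O(¬t → w); contrapositively O(¬w → t). Since O(¬w) holds, K gives O(t).
Premise 2, O(p → ¬t), contraposes to O(t → ¬p); with O(t) we get O(¬p).
Premise 12 is O(v → p); contrapositively O(¬p → ¬v). Since O(¬p) holds, K gives O(¬v).
From O(¬v) and premise 13, O(¬v → ¬c), we obtain O(¬c).
Applying K to premise 9 (O(¬c → ¬g)) and O(¬c) yields O(¬g).
Premises 3, 4, 5, 7, 8, 10 do not contribute to this derivation.
So O(¬g) follows.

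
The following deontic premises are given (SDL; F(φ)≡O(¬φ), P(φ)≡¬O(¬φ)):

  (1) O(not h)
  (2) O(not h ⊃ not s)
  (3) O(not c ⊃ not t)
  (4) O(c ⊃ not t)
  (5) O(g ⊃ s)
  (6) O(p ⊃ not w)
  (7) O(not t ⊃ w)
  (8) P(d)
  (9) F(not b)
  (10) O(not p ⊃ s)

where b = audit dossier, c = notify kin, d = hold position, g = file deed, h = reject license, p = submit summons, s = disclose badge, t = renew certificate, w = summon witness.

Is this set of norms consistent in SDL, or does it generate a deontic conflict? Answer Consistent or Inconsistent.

By case analysis on not c: premise 3 gives O(not c ⊃ not t) and premise 4 gives O(c ⊃ not t), so O(not t) either way.
Applying K to premise 7 (O(not t ⊃ w)) and O(not t) yields O(w).
The contrapositive of premise 6 (O(p ⊃ not w)) is O(w ⊃ not p), and O(w) is already established, so O(not p).
Applying K to premise 10 (O(not p ⊃ s)) and O(not p) yields O(s).
Premise 2 is O(not h ⊃ not s); contrapositively O(s ⊃ h). Since O(s) holds, K gives O(h).
However, premise 1 gives O(not h).
We now have both O(h) and O(not h) — h is simultaneously obligatory and forbidden, violating the D-axiom.

Inconsistent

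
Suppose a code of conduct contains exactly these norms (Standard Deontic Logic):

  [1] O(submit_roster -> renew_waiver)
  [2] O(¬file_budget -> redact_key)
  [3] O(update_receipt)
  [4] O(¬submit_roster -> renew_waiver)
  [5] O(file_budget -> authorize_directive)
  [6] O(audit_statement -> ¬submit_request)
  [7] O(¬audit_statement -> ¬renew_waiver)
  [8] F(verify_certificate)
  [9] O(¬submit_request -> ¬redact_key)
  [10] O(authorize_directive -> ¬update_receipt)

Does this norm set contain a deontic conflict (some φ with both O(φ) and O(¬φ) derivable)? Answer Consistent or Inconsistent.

Inconsistent

By case analysis on ¬submit_roster: premise 4 gives O(¬submit_roster -> renew_waiver) and premise 1 gives O(submit_roster -> renew_waiver), so O(renew_waiver) either way.
The contrapositive of premise 7 (O(¬audit_statement -> ¬renew_waiver)) is O(renew_waiver -> audit_statement), and O(renew_waiver) is already established, so O(audit_statement).
With premise 6, O(audit_statement -> ¬submit_request), the K-axiom yields O(¬submit_request).
From O(¬submit_request) and premise 9, O(¬submit_request -> ¬redact_key), we obtain O(¬redact_key).
Premise 2 is O(¬file_budget -> redact_key); contrapositively O(¬redact_key -> file_budget). Since O(¬redact_key) holds, K gives O(file_budget).
With premise 5, O(file_budget -> authorize_directive), the K-axiom yields O(authorize_directive).
Premise 10 is O(authorize_directive -> ¬update_receipt); since O(authorize_directive), deontic closure gives O(¬update_receipt).
But premise 3 directly asserts O(update_receipt).
We now have both O(¬update_receipt) and O(update_receipt) — update_receipt is simultaneously obligatory and forbidden, violating the D-axiom.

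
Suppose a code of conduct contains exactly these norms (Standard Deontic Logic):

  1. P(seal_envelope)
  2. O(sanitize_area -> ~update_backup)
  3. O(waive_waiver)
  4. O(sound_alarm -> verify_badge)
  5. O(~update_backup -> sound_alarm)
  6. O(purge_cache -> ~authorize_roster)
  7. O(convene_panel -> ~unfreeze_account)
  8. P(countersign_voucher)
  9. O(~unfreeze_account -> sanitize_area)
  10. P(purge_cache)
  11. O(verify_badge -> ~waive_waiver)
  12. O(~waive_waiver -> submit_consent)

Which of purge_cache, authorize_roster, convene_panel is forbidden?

From premise 3 we have O(waive_waiver).
Premise 11, O(verify_badge -> ~waive_waiver), contraposes to O(waive_waiver -> ~verify_badge); with O(waive_waiver) we get O(~verify_badge).
Premise 4, O(sound_alarm -> verify_badge), contraposes to O(~verify_badge -> ~sound_alarm); with O(~verify_badge) we get O(~sound_alarm).
The contrapositive of premise 5 (O(~update_backup -> sound_alarm)) is O(~sound_alarm -> update_backup), and O(~sound_alarm) is already established, so O(update_backup).
The contrapositive of premise 2 (O(sanitize_area -> ~update_backup)) is O(update_backup -> ~sanitize_area), and O(update_backup) is already established, so O(~sanitize_area).
Premise 9, O(~unfreeze_account -> sanitize_area), contraposes to O(~sanitize_area -> unfreeze_account); with O(~sanitize_area) we get O(unfreeze_account).
Premise 7, O(convene_panel -> ~unfreeze_account), contraposes to O(unfreeze_account -> ~convene_panel); with O(unfreeze_account) we get O(~convene_panel).
So O(~convene_panel) holds, i.e. convene_panel is forbidden. None of the other listed options is forbidden under the premises.

convene_panel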